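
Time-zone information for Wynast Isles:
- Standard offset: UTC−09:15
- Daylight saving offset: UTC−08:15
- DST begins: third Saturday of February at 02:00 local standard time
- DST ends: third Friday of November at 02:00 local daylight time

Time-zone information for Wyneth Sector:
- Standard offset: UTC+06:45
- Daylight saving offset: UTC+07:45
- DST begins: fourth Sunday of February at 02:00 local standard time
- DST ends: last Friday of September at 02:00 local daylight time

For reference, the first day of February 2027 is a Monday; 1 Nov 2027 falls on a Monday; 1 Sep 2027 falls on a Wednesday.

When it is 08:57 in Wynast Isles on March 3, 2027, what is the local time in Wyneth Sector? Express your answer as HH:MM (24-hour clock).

1 February 2027 is a Monday, so the first Saturday is February 6 and the third is February 20.
1 November 2027 is a Monday, so the first Friday is November 5 and the third is November 19.
March 3, 2027 falls between 20 February and 19 November, so daylight saving is in effect and Wynast Isles is at UTC−08:15.
08:57 Wynast Isles + 8h15m = 17:12 UTC.
1 February 2027 is a Monday, so the first Sunday is February 7 and the fourth is February 28.
1 September 2027 is a Wednesday, so Fridays fall on 3, 10, 17, 24; the last is September 24.
At the standard offset (UTC+06:45), 17:12 UTC + 6h45m = 23:57 Wyneth Sector standard time.
The standard-time date in Wyneth Sector, March 3, 2027, lies within the daylight-saving period (28 February – 24 September), so Wyneth Sector is on daylight time, UTC+07:45.
17:12 UTC + 7h45m = 00:57 Wyneth Sector (rolling into the next day, 4 March 2027).

00:57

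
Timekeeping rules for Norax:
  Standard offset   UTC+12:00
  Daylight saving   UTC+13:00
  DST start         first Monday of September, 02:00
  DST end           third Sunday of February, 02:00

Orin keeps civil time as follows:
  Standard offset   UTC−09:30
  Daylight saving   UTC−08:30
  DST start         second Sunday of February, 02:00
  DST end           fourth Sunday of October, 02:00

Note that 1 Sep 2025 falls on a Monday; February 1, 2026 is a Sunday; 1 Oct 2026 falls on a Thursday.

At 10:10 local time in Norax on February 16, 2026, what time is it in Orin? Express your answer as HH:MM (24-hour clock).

1 September 2025 is a Monday, so the first Monday is September 1.
1 February 2026 is a Sunday, so the first Sunday is February 1 and the third is February 15.
Daylight saving runs 1 September 2025 – 15 February 2026; February 16, 2026 is outside that window, so Norax is on standard time at UTC+12:00.
10:10 Norax − 12h = 22:10 UTC (rolling into the previous day, 15 February 2026).
1 February 2026 is a Sunday, so the first Sunday is February 1 and the second is February 8.
1 October 2026 is a Thursday, so the first Sunday is October 4 and the fourth is October 25.
At the standard offset (UTC−09:30), 22:10 UTC − 9h30m = 12:40 Orin standard time.
Daylight saving runs 8 February – 25 October; the standard-time date in Orin, February 15, 2026, is inside that window, so Orin is at UTC−08:30.
22:10 UTC − 8h30m = 13:40 Orin.

13:40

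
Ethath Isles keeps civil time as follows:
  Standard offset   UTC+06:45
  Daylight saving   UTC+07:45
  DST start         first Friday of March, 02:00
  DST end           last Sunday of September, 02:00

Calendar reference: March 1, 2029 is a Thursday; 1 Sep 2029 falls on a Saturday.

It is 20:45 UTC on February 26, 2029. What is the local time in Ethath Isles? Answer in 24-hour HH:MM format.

03:30

1 March 2029 is a Thursday, so the first Friday is March 2.
1 September 2029 is a Saturday, so Sundays fall on 2, 9, 16, 23, 30; the last is September 30.
At the standard offset (UTC+06:45), 20:45 UTC + 6h45m = 03:30 Ethath Isles standard time (rolling into the next day, 27 February 2029).
Daylight saving runs 2 March – 30 September; the standard-time date in Ethath Isles, February 27, 2029, is outside that window, so Ethath Isles is on standard time at UTC+06:45.
20:45 UTC + 6h45m = 03:30 local (rolling into the next day, 27 February 2029).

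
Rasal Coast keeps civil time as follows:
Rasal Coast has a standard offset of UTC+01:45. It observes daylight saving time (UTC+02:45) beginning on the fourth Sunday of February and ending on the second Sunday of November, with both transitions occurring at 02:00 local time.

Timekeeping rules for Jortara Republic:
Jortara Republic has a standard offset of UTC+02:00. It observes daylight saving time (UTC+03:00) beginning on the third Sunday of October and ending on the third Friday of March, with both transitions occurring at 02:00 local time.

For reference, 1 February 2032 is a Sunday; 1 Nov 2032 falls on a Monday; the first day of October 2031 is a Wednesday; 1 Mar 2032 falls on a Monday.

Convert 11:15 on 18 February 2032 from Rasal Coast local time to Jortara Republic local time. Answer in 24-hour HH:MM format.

1 February 2032 is a Sunday, so the first Sunday is February 1 and the fourth is February 22.
1 November 2032 is a Monday, so the first Sunday is November 7 and the second is November 14.
18 February 2032 is outside the daylight-saving period (22 February – 14 November), so Rasal Coast is on standard time, UTC+01:45.
11:15 Rasal Coast − 1h45m = 09:30 UTC.
1 October 2031 is a Wednesday, so the first Sunday is October 5 and the third is October 19.
1 March 2032 is a Monday, so the first Friday is March 5 and the third is March 19.
At the standard offset (UTC+02:00), 09:30 UTC + 2h = 11:30 Jortara Republic standard time.
The standard-time date in Jortara Republic, 18 February 2032, lies within the daylight-saving period (19 October 2031 – 19 March 2032), so Jortara Republic is on daylight time, UTC+03:00.
09:30 UTC + 3h = 12:30 Jortara Republic.

12:30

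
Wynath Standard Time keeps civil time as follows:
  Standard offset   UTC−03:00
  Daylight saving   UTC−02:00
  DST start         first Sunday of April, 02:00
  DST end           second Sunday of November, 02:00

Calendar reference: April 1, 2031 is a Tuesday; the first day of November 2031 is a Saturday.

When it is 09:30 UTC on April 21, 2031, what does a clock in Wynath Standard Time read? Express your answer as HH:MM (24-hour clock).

1 April 2031 is a Tuesday, so the first Sunday is April 6.
1 November 2031 is a Saturday, so the first Sunday is November 2 and the second is November 9.
At the standard offset (UTC−03:00), 09:30 UTC − 3h = 06:30 Wynath Standard Time standard time.
The standard-time date in Wynath Standard Time, April 21, 2031, falls between 6 April and 9 November, so daylight saving is in effect and Wynath Standard Time is at UTC−02:00.
09:30 UTC − 2h = 07:30 local.

07:30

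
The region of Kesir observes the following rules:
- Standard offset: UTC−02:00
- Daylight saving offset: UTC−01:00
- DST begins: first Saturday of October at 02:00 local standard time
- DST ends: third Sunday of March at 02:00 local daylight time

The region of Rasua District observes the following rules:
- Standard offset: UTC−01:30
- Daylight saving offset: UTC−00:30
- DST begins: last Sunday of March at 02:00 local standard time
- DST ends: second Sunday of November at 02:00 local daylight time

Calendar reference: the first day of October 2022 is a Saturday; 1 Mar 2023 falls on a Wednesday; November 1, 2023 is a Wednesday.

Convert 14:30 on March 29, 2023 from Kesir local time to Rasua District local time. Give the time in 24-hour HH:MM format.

16:00

1 October 2022 is a Saturday, so the first Saturday is October 1.
1 March 2023 is a Wednesday, so the first Sunday is March 5 and the third is March 19.
March 29, 2023 is outside the daylight-saving period (1 October 2022 – 19 March 2023), so Kesir is on standard time, UTC−02:00.
14:30 Kesir + 2h = 16:30 UTC.
1 March 2023 is a Wednesday, so Sundays fall on 5, 12, 19, 26; the last is March 26.
1 November 2023 is a Wednesday, so the first Sunday is November 5 and the second is November 12.
At the standard offset (UTC−01:30), 16:30 UTC − 1h30m = 15:00 Rasua District standard time.
Daylight saving runs 26 March – 12 November; the standard-time date in Rasua District, March 29, 2023, is inside that window, so Rasua District is at UTC−00:30.
16:30 UTC − 0h30m = 16:00 Rasua District.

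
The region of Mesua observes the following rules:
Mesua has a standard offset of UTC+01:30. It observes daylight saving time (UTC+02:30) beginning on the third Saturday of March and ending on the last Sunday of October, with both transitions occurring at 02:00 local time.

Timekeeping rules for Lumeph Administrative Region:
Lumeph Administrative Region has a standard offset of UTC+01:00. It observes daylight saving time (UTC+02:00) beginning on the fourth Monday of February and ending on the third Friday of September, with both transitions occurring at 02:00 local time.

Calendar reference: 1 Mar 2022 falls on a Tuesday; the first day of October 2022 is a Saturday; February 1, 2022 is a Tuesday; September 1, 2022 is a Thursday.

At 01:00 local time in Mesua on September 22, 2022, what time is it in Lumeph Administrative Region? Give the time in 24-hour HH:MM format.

23:30

1 March 2022 is a Tuesday, so the first Saturday is March 5 and the third is March 19.
1 October 2022 is a Saturday, so Sundays fall on 2, 9, 16, 23, 30; the last is October 30.
Daylight saving runs 19 March – 30 October; September 22, 2022 is inside that window, so Mesua is at UTC+02:30.
01:00 Mesua − 2h30m = 22:30 UTC (rolling into the previous day, 21 September 2022).
1 February 2022 is a Tuesday, so the first Monday is February 7 and the fourth is February 28.
1 September 2022 is a Thursday, so the first Friday is September 2 and the third is September 16.
At the standard offset (UTC+01:00), 22:30 UTC + 1h = 23:30 Lumeph Administrative Region standard time.
The standard-time date in Lumeph Administrative Region, September 21, 2022, is outside the daylight-saving period (28 February – 16 September), so Lumeph Administrative Region is on standard time, UTC+01:00.
22:30 UTC + 1h = 23:30 Lumeph Administrative Region.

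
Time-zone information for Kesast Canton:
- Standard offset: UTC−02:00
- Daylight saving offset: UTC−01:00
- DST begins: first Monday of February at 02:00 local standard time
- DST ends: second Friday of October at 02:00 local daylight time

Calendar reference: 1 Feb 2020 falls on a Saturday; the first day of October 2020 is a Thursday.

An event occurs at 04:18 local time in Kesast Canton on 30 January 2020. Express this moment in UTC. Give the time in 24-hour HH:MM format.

06:18

1 February 2020 is a Saturday, so the first Monday is February 3.
1 October 2020 is a Thursday, so the first Friday is October 2 and the second is October 9.
30 January 2020 is outside the daylight-saving period (3 February – 9 October), so Kesast Canton is on standard time, UTC−02:00.
04:18 local + 2h = 06:18 UTC.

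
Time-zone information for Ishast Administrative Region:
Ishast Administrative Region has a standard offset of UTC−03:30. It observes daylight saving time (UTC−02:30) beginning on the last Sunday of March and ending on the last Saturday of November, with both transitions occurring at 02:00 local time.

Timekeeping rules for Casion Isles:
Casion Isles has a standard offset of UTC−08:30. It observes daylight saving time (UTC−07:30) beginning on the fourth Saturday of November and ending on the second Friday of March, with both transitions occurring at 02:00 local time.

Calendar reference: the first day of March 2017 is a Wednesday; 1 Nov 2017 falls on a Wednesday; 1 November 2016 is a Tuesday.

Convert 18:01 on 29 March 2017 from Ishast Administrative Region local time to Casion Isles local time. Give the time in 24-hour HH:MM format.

12:01

1 March 2017 is a Wednesday, so Sundays fall on 5, 12, 19, 26; the last is March 26.
1 November 2017 is a Wednesday, so Saturdays fall on 4, 11, 18, 25; the last is November 25.
Daylight saving runs 26 March – 25 November; 29 March 2017 is inside that window, so Ishast Administrative Region is at UTC−02:30.
18:01 Ishast Administrative Region + 2h30m = 20:31 UTC.
1 November 2016 is a Tuesday, so the first Saturday is November 5 and the fourth is November 26.
1 March 2017 is a Wednesday, so the first Friday is March 3 and the second is March 10.
At the standard offset (UTC−08:30), 20:31 UTC − 8h30m = 12:01 Casion Isles standard time.
Daylight saving runs 26 November 2016 – 10 March 2017; the standard-time date in Casion Isles, 29 March 2017, is outside that window, so Casion Isles is on standard time at UTC−08:30.
20:31 UTC − 8h30m = 12:01 Casion Isles.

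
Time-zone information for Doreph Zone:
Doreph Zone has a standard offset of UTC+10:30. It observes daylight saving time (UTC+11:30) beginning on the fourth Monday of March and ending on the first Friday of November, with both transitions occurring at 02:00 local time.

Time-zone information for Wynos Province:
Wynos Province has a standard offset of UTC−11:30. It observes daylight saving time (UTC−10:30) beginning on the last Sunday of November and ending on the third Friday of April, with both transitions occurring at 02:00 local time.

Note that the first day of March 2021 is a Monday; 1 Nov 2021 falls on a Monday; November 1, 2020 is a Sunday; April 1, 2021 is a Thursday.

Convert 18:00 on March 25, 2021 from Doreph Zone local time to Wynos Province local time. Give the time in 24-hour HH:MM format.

1 March 2021 is a Monday, so the first Monday is March 1 and the fourth is March 22.
1 November 2021 is a Monday, so the first Friday is November 5.
March 25, 2021 falls between 22 March and 5 November, so daylight saving is in effect and Doreph Zone is at UTC+11:30.
18:00 Doreph Zone − 11h30m = 06:30 UTC.
1 November 2020 is a Sunday, so Sundays fall on 1, 8, 15, 22, 29; the last is November 29.
1 April 2021 is a Thursday, so the first Friday is April 2 and the third is April 16.
At the standard offset (UTC−11:30), 06:30 UTC − 11h30m = 19:00 Wynos Province standard time (rolling into the previous day, 24 March 2021).
The standard-time date in Wynos Province, March 24, 2021, lies within the daylight-saving period (29 November 2020 – 16 April 2021), so Wynos Province is on daylight time, UTC−10:30.
06:30 UTC − 10h30m = 20:00 Wynos Province (rolling into the previous day, 24 March 2021).

20:00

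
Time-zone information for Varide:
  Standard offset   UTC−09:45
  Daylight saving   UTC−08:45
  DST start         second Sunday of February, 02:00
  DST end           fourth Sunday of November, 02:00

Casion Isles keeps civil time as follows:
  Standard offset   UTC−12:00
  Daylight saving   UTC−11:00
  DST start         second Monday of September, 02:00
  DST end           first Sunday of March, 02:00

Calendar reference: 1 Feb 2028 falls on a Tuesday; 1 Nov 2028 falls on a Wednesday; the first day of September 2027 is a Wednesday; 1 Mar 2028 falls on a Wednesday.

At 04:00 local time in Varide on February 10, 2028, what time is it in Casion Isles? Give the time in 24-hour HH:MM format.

1 February 2028 is a Tuesday, so the first Sunday is February 6 and the second is February 13.
1 November 2028 is a Wednesday, so the first Sunday is November 5 and the fourth is November 26.
February 10, 2028 does not fall between 13 February and 26 November, so daylight saving is not in effect and Varide is at UTC−09:45.
04:00 Varide + 9h45m = 13:45 UTC.
1 September 2027 is a Wednesday, so the first Monday is September 6 and the second is September 13.
1 March 2028 is a Wednesday, so the first Sunday is March 5.
At the standard offset (UTC−12:00), 13:45 UTC − 12h = 01:45 Casion Isles standard time.
Daylight saving runs 13 September 2027 – 5 March 2028; the standard-time date in Casion Isles, February 10, 2028, is inside that window, so Casion Isles is at UTC−11:00.
13:45 UTC − 11h = 02:45 Casion Isles.

02:45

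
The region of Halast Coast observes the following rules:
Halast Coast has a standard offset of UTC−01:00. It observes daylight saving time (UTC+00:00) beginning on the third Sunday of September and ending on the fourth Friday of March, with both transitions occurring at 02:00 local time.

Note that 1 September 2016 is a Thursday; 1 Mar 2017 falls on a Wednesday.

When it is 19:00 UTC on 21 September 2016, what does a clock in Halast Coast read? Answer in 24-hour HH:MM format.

1 September 2016 is a Thursday, so the first Sunday is September 4 and the third is September 18.
1 March 2017 is a Wednesday, so the first Friday is March 3 and the fourth is March 24.
At the standard offset (UTC−01:00), 19:00 UTC − 1h = 18:00 Halast Coast standard time.
Daylight saving runs 18 September 2016 – 24 March 2017; the standard-time date in Halast Coast, 21 September 2016, is inside that window, so Halast Coast is at UTC+00:00.
19:00 UTC + 0h = 19:00 local.

19:00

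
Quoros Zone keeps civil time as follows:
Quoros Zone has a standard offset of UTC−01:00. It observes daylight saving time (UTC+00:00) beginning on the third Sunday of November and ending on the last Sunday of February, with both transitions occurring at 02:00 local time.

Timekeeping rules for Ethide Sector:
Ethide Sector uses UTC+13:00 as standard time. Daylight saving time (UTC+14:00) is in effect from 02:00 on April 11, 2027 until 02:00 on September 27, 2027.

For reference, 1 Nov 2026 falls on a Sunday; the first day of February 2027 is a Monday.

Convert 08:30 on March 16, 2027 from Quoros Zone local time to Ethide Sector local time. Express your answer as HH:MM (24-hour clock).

22:30

1 November 2026 is a Sunday, so the first Sunday is November 1 and the third is November 15.
1 February 2027 is a Monday, so Sundays fall on 7, 14, 21, 28; the last is February 28.
March 16, 2027 is outside the daylight-saving period (15 November 2026 – 28 February 2027), so Quoros Zone is on standard time, UTC−01:00.
08:30 Quoros Zone + 1h = 09:30 UTC.
At the standard offset (UTC+13:00), 09:30 UTC + 13h = 22:30 Ethide Sector standard time.
Daylight saving runs 11 April – 27 September; the standard-time date in Ethide Sector, March 16, 2027, is outside that window, so Ethide Sector is on standard time at UTC+13:00.
09:30 UTC + 13h = 22:30 Ethide Sector.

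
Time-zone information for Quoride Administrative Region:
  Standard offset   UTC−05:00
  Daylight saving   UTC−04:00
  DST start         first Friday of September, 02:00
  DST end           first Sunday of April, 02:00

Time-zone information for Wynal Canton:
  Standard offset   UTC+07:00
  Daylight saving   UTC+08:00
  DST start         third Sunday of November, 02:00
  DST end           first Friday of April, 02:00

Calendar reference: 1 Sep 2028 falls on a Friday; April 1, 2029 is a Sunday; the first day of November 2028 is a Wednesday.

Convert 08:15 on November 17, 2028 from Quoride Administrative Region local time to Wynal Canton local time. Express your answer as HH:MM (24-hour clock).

19:15

1 September 2028 is a Friday, so the first Friday is September 1.
1 April 2029 is a Sunday, so the first Sunday is April 1.
Daylight saving runs 1 September 2028 – 1 April 2029; November 17, 2028 is inside that window, so Quoride Administrative Region is at UTC−04:00.
08:15 Quoride Administrative Region + 4h = 12:15 UTC.
1 November 2028 is a Wednesday, so the first Sunday is November 5 and the third is November 19.
1 April 2029 is a Sunday, so the first Friday is April 6.
At the standard offset (UTC+07:00), 12:15 UTC + 7h = 19:15 Wynal Canton standard time.
The standard-time date in Wynal Canton, November 17, 2028, is outside the daylight-saving period (19 November 2028 – 6 April 2029), so Wynal Canton is on standard time, UTC+07:00.
12:15 UTC + 7h = 19:15 Wynal Canton.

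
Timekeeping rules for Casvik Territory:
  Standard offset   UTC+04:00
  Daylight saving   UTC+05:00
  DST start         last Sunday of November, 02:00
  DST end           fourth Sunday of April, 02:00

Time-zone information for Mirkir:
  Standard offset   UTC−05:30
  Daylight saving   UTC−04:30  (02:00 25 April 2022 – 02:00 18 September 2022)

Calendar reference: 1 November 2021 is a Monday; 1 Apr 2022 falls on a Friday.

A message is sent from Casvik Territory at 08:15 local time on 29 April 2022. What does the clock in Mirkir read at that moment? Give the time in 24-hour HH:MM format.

23:45

1 November 2021 is a Monday, so Sundays fall on 7, 14, 21, 28; the last is November 28.
1 April 2022 is a Friday, so the first Sunday is April 3 and the fourth is April 24.
29 April 2022 is outside the daylight-saving period (28 November 2021 – 24 April 2022), so Casvik Territory is on standard time, UTC+04:00.
08:15 Casvik Territory − 4h = 04:15 UTC.
At the standard offset (UTC−05:30), 04:15 UTC − 5h30m = 22:45 Mirkir standard time (rolling into the previous day, 28 April 2022).
Daylight saving runs 25 April – 18 September; the standard-time date in Mirkir, 28 April 2022, is inside that window, so Mirkir is at UTC−04:30.
04:15 UTC − 4h30m = 23:45 Mirkir (rolling into the previous day, 28 April 2022).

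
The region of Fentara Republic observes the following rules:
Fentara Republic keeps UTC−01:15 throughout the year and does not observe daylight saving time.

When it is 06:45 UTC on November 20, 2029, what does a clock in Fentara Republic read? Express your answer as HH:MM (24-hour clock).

05:30

Fentara Republic stays on UTC−01:15 all year.
06:45 UTC − 1h15m = 05:30 local.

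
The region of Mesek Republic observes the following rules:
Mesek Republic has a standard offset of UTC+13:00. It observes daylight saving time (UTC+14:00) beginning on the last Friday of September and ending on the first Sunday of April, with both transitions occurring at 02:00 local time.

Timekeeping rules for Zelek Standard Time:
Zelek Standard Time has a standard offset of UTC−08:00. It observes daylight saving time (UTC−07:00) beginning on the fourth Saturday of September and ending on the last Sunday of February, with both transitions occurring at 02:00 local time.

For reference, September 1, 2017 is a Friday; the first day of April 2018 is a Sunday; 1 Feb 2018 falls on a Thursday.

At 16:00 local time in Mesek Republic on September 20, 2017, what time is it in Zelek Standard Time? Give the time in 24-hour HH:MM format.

19:00

1 September 2017 is a Friday, so Fridays fall on 1, 8, 15, 22, 29; the last is September 29.
1 April 2018 is a Sunday, so the first Sunday is April 1.
September 20, 2017 does not fall between 29 September 2017 and 1 April 2018, so daylight saving is not in effect and Mesek Republic is at UTC+13:00.
16:00 Mesek Republic − 13h = 03:00 UTC.
1 September 2017 is a Friday, so the first Saturday is September 2 and the fourth is September 23.
1 February 2018 is a Thursday, so Sundays fall on 4, 11, 18, 25; the last is February 25.
At the standard offset (UTC−08:00), 03:00 UTC − 8h = 19:00 Zelek Standard Time standard time (rolling into the previous day, 19 September 2017).
The standard-time date in Zelek Standard Time, September 19, 2017, does not fall between 23 September 2017 and 25 February 2018, so daylight saving is not in effect and Zelek Standard Time is at UTC−08:00.
03:00 UTC − 8h = 19:00 Zelek Standard Time (rolling into the previous day, 19 September 2017).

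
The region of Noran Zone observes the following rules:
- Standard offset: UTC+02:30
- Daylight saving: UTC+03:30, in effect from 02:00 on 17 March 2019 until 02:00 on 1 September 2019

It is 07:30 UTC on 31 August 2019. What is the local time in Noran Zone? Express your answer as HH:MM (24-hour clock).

11:00

At the standard offset (UTC+02:30), 07:30 UTC + 2h30m = 10:00 Noran Zone standard time.
The standard-time date in Noran Zone, 31 August 2019, falls between 17 March and 1 September, so daylight saving is in effect and Noran Zone is at UTC+03:30.
07:30 UTC + 3h30m = 11:00 local.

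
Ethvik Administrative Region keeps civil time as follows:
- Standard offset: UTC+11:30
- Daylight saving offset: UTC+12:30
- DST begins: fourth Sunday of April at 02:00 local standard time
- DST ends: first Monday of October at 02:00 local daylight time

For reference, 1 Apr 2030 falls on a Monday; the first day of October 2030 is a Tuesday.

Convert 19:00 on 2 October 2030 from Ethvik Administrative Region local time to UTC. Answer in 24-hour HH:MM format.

1 April 2030 is a Monday, so the first Sunday is April 7 and the fourth is April 28.
1 October 2030 is a Tuesday, so the first Monday is October 7.
2 October 2030 falls between 28 April and 7 October, so daylight saving is in effect and Ethvik Administrative Region is at UTC+12:30.
19:00 local − 12h30m = 06:30 UTC.

06:30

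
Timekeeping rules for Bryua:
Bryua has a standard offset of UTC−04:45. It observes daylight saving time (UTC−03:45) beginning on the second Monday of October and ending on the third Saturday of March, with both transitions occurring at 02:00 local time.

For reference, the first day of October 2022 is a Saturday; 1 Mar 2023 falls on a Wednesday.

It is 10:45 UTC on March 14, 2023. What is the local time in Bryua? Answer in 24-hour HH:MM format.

07:00

1 October 2022 is a Saturday, so the first Monday is October 3 and the second is October 10.
1 March 2023 is a Wednesday, so the first Saturday is March 4 and the third is March 18.
At the standard offset (UTC−04:45), 10:45 UTC − 4h45m = 06:00 Bryua standard time.
Daylight saving runs 10 October 2022 – 18 March 2023; the standard-time date in Bryua, March 14, 2023, is inside that window, so Bryua is at UTC−03:45.
10:45 UTC − 3h45m = 07:00 local.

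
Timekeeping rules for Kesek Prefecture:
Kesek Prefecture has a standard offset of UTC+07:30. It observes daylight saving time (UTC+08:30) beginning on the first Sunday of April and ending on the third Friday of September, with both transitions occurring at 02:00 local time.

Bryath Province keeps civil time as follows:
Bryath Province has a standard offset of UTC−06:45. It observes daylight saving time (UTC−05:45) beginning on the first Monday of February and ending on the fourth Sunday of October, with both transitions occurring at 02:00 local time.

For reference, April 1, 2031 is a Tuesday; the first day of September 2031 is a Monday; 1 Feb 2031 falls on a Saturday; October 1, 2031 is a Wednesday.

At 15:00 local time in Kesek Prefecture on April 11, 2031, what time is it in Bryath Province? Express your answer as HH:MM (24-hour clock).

00:45

1 April 2031 is a Tuesday, so the first Sunday is April 6.
1 September 2031 is a Monday, so the first Friday is September 5 and the third is September 19.
Daylight saving runs 6 April – 19 September; April 11, 2031 is inside that window, so Kesek Prefecture is at UTC+08:30.
15:00 Kesek Prefecture − 8h30m = 06:30 UTC.
1 February 2031 is a Saturday, so the first Monday is February 3.
1 October 2031 is a Wednesday, so the first Sunday is October 5 and the fourth is October 26.
At the standard offset (UTC−06:45), 06:30 UTC − 6h45m = 23:45 Bryath Province standard time (rolling into the previous day, 10 April 2031).
The standard-time date in Bryath Province, April 10, 2031, lies within the daylight-saving period (3 February – 26 October), so Bryath Province is on daylight time, UTC−05:45.
06:30 UTC − 5h45m = 00:45 Bryath Province.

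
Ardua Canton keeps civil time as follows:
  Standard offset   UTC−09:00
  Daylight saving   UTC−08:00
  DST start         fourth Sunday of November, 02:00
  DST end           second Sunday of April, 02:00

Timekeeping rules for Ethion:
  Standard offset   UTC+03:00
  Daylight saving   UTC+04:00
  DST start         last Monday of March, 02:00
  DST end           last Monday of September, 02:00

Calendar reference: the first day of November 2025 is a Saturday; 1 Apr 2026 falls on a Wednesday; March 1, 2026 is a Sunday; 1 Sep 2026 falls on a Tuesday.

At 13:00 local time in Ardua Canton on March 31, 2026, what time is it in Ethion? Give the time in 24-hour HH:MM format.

1 November 2025 is a Saturday, so the first Sunday is November 2 and the fourth is November 23.
1 April 2026 is a Wednesday, so the first Sunday is April 5 and the second is April 12.
March 31, 2026 lies within the daylight-saving period (23 November 2025 – 12 April 2026), so Ardua Canton is on daylight time, UTC−08:00.
13:00 Ardua Canton + 8h = 21:00 UTC.
1 March 2026 is a Sunday, so Mondays fall on 2, 9, 16, 23, 30; the last is March 30.
1 September 2026 is a Tuesday, so Mondays fall on 7, 14, 21, 28; the last is September 28.
At the standard offset (UTC+03:00), 21:00 UTC + 3h = 00:00 Ethion standard time (rolling into the next day, 1 April 2026).
Daylight saving runs 30 March – 28 September; the standard-time date in Ethion, April 1, 2026, is inside that window, so Ethion is at UTC+04:00.
21:00 UTC + 4h = 01:00 Ethion (rolling into the next day, 1 April 2026).

01:00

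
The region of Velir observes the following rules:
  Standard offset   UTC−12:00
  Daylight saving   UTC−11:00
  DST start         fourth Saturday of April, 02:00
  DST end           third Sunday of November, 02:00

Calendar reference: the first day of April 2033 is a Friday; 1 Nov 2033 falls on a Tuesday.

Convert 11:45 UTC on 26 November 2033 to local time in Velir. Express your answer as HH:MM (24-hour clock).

1 April 2033 is a Friday, so the first Saturday is April 2 and the fourth is April 23.
1 November 2033 is a Tuesday, so the first Sunday is November 6 and the third is November 20.
At the standard offset (UTC−12:00), 11:45 UTC − 12h = 23:45 Velir standard time (rolling into the previous day, 25 November 2033).
The standard-time date in Velir, 25 November 2033, does not fall between 23 April and 20 November, so daylight saving is not in effect and Velir is at UTC−12:00.
11:45 UTC − 12h = 23:45 local (rolling into the previous day, 25 November 2033).

23:45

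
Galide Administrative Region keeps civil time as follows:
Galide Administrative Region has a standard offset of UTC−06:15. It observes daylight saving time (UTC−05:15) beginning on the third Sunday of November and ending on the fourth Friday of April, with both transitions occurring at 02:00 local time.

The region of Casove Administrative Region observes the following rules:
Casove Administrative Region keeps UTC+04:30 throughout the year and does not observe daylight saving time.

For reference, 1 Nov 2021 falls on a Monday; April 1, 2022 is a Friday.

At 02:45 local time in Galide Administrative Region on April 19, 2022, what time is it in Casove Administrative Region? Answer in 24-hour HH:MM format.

1 November 2021 is a Monday, so the first Sunday is November 7 and the third is November 21.
1 April 2022 is a Friday, so the first Friday is April 1 and the fourth is April 22.
Daylight saving runs 21 November 2021 – 22 April 2022; April 19, 2022 is inside that window, so Galide Administrative Region is at UTC−05:15.
02:45 Galide Administrative Region + 5h15m = 08:00 UTC.
Casove Administrative Region stays on UTC+04:30 all year.
08:00 UTC + 4h30m = 12:30 Casove Administrative Region.

12:30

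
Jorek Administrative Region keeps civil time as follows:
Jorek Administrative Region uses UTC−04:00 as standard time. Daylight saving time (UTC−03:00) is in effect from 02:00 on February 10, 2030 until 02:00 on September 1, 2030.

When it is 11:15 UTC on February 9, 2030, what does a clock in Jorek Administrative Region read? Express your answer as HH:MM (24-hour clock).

07:15

At the standard offset (UTC−04:00), 11:15 UTC − 4h = 07:15 Jorek Administrative Region standard time.
The standard-time date in Jorek Administrative Region, February 9, 2030, does not fall between 10 February and 1 September, so daylight saving is not in effect and Jorek Administrative Region is at UTC−04:00.
11:15 UTC − 4h = 07:15 local.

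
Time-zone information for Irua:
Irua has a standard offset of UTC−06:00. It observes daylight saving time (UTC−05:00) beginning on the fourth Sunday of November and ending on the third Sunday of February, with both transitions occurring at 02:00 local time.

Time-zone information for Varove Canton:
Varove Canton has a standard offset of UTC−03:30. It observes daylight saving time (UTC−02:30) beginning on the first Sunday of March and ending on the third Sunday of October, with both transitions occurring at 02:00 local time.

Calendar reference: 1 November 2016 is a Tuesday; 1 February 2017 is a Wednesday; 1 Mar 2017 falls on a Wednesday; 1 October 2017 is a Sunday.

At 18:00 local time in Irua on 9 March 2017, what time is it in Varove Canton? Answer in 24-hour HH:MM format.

1 November 2016 is a Tuesday, so the first Sunday is November 6 and the fourth is November 27.
1 February 2017 is a Wednesday, so the first Sunday is February 5 and the third is February 19.
9 March 2017 is outside the daylight-saving period (27 November 2016 – 19 February 2017), so Irua is on standard time, UTC−06:00.
18:00 Irua + 6h = 00:00 UTC (rolling into the next day, 10 March 2017).
1 March 2017 is a Wednesday, so the first Sunday is March 5.
1 October 2017 is a Sunday, so the first Sunday is October 1 and the third is October 15.
At the standard offset (UTC−03:30), 00:00 UTC − 3h30m = 20:30 Varove Canton standard time (rolling into the previous day, 9 March 2017).
The standard-time date in Varove Canton, 9 March 2017, lies within the daylight-saving period (5 March – 15 October), so Varove Canton is on daylight time, UTC−02:30.
00:00 UTC − 2h30m = 21:30 Varove Canton (rolling into the previous day, 9 March 2017).

21:30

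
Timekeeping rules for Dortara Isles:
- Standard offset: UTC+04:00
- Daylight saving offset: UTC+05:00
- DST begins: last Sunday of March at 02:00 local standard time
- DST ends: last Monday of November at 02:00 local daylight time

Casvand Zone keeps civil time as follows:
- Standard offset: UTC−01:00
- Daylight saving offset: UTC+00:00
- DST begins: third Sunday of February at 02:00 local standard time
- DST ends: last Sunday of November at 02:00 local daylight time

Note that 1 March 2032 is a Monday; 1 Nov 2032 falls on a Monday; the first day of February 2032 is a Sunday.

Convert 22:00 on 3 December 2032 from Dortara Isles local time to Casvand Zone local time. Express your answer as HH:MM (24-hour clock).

1 March 2032 is a Monday, so Sundays fall on 7, 14, 21, 28; the last is March 28.
1 November 2032 is a Monday, so Mondays fall on 1, 8, 15, 22, 29; the last is November 29.
3 December 2032 does not fall between 28 March and 29 November, so daylight saving is not in effect and Dortara Isles is at UTC+04:00.
22:00 Dortara Isles − 4h = 18:00 UTC.
1 February 2032 is a Sunday, so the first Sunday is February 1 and the third is February 15.
1 November 2032 is a Monday, so Sundays fall on 7, 14, 21, 28; the last is November 28.
At the standard offset (UTC−01:00), 18:00 UTC − 1h = 17:00 Casvand Zone standard time.
The standard-time date in Casvand Zone, 3 December 2032, does not fall between 15 February and 28 November, so daylight saving is not in effect and Casvand Zone is at UTC−01:00.
18:00 UTC − 1h = 17:00 Casvand Zone.

17:00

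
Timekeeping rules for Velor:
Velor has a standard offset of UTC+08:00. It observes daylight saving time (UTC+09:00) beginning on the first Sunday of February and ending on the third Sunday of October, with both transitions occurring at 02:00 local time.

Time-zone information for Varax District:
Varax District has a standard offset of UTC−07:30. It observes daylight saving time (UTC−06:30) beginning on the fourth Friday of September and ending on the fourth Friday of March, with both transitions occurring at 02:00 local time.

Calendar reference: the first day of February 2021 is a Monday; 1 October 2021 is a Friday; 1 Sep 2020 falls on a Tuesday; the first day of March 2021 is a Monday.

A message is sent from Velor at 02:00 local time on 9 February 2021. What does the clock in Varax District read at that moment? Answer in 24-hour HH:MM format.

10:30

1 February 2021 is a Monday, so the first Sunday is February 7.
1 October 2021 is a Friday, so the first Sunday is October 3 and the third is October 17.
Daylight saving runs 7 February – 17 October; 9 February 2021 is inside that window, so Velor is at UTC+09:00.
02:00 Velor − 9h = 17:00 UTC (rolling into the previous day, 8 February 2021).
1 September 2020 is a Tuesday, so the first Friday is September 4 and the fourth is September 25.
1 March 2021 is a Monday, so the first Friday is March 5 and the fourth is March 26.
At the standard offset (UTC−07:30), 17:00 UTC − 7h30m = 09:30 Varax District standard time.
The standard-time date in Varax District, 8 February 2021, falls between 25 September 2020 and 26 March 2021, so daylight saving is in effect and Varax District is at UTC−06:30.
17:00 UTC − 6h30m = 10:30 Varax District.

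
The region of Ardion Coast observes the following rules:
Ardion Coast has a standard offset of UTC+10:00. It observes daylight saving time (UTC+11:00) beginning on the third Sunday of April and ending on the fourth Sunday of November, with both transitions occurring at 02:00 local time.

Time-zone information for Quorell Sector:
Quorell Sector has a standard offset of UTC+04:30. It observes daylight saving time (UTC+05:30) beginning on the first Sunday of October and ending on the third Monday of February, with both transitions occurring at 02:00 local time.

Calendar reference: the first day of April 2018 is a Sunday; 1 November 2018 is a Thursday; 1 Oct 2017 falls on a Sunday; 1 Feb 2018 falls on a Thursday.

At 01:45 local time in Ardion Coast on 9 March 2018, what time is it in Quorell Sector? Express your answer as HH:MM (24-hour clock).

20:15

1 April 2018 is a Sunday, so the first Sunday is April 1 and the third is April 15.
1 November 2018 is a Thursday, so the first Sunday is November 4 and the fourth is November 25.
9 March 2018 does not fall between 15 April and 25 November, so daylight saving is not in effect and Ardion Coast is at UTC+10:00.
01:45 Ardion Coast − 10h = 15:45 UTC (rolling into the previous day, 8 March 2018).
1 October 2017 is a Sunday, so the first Sunday is October 1.
1 February 2018 is a Thursday, so the first Monday is February 5 and the third is February 19.
At the standard offset (UTC+04:30), 15:45 UTC + 4h30m = 20:15 Quorell Sector standard time.
Daylight saving runs 1 October 2017 – 19 February 2018; the standard-time date in Quorell Sector, 8 March 2018, is outside that window, so Quorell Sector is on standard time at UTC+04:30.
15:45 UTC + 4h30m = 20:15 Quorell Sector.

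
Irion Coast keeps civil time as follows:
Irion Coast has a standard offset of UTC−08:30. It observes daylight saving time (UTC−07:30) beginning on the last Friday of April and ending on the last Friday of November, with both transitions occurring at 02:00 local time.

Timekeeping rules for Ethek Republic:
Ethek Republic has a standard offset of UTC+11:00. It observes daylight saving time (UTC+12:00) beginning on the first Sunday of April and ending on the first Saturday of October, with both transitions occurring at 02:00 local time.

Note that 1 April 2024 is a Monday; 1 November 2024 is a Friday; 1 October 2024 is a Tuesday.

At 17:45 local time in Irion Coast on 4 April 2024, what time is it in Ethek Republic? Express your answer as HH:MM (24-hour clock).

1 April 2024 is a Monday, so Fridays fall on 5, 12, 19, 26; the last is April 26.
1 November 2024 is a Friday, so Fridays fall on 1, 8, 15, 22, 29; the last is November 29.
4 April 2024 does not fall between 26 April and 29 November, so daylight saving is not in effect and Irion Coast is at UTC−08:30.
17:45 Irion Coast + 8h30m = 02:15 UTC (rolling into the next day, 5 April 2024).
1 April 2024 is a Monday, so the first Sunday is April 7.
1 October 2024 is a Tuesday, so the first Saturday is October 5.
At the standard offset (UTC+11:00), 02:15 UTC + 11h = 13:15 Ethek Republic standard time.
Daylight saving runs 7 April – 5 October; the standard-time date in Ethek Republic, 5 April 2024, is outside that window, so Ethek Republic is on standard time at UTC+11:00.
02:15 UTC + 11h = 13:15 Ethek Republic.

13:15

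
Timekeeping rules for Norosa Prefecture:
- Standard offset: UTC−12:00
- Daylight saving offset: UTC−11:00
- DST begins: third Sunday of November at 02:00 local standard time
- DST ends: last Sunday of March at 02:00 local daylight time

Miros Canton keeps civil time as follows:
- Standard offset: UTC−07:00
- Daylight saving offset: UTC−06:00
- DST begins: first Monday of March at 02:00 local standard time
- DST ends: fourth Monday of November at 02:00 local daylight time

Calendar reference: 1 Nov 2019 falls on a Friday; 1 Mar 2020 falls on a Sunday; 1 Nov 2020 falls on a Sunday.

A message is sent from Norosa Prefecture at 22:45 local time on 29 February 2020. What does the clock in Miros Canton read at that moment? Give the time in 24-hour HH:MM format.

1 November 2019 is a Friday, so the first Sunday is November 3 and the third is November 17.
1 March 2020 is a Sunday, so Sundays fall on 1, 8, 15, 22, 29; the last is March 29.
29 February 2020 falls between 17 November 2019 and 29 March 2020, so daylight saving is in effect and Norosa Prefecture is at UTC−11:00.
22:45 Norosa Prefecture + 11h = 09:45 UTC (rolling into the next day, 1 March 2020).
1 March 2020 is a Sunday, so the first Monday is March 2.
1 November 2020 is a Sunday, so the first Monday is November 2 and the fourth is November 23.
At the standard offset (UTC−07:00), 09:45 UTC − 7h = 02:45 Miros Canton standard time.
The standard-time date in Miros Canton, 1 March 2020, does not fall between 2 March and 23 November, so daylight saving is not in effect and Miros Canton is at UTC−07:00.
09:45 UTC − 7h = 02:45 Miros Canton.

02:45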